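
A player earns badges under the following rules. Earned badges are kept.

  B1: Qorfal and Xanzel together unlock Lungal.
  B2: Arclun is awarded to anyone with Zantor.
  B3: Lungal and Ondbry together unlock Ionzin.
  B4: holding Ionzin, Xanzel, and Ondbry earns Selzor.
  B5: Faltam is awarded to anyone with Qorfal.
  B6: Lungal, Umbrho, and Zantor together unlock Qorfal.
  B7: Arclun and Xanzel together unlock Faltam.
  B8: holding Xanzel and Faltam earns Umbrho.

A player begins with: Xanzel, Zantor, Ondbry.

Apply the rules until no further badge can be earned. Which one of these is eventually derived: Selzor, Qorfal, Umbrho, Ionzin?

Umbrho

With Zantor, Arclun is earned (B2).
With Arclun and Xanzel, Faltam is earned (B7).
With Xanzel and Faltam, Umbrho is earned (B8).
Qorfal would need Lungal, Umbrho, and Zantor (B6), but Lungal is never earned. Ionzin would need Lungal and Ondbry (B3), but Lungal is never earned. Selzor would need Ionzin, Xanzel, and Ondbry (B4), but Ionzin is never earned.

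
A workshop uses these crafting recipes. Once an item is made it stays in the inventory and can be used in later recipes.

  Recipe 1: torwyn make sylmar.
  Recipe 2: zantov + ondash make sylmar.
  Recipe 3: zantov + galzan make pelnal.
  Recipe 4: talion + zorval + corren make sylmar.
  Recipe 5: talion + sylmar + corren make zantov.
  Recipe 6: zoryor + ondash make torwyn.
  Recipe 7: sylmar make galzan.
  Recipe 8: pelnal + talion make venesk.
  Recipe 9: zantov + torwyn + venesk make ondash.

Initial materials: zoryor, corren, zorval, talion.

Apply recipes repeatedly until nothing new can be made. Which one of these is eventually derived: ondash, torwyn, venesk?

venesk

talion + zorval + corren → sylmar (Recipe 4).
Using Recipe 5, talion, sylmar, and corren make zantov.
Using Recipe 7, sylmar makes galzan.
zantov + galzan → pelnal (Recipe 3).
pelnal + talion → venesk (Recipe 8).
torwyn would need zoryor and ondash (Recipe 6), but ondash is never obtained. ondash would need zantov, torwyn, and venesk (Recipe 9), but torwyn is never obtained.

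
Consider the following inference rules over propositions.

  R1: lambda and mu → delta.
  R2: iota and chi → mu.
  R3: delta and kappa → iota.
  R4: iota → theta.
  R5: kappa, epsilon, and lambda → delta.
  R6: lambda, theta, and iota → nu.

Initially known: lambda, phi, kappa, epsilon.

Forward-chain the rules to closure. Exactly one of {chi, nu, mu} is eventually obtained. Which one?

kappa, epsilon, and lambda hold, so delta follows (R5).
From delta and kappa, R3 gives iota.
From iota, R4 gives theta.
From lambda, theta, and iota, R6 gives nu.
mu would need iota and chi (R2), but chi is never established. No rule produces chi, and it is not given.

nu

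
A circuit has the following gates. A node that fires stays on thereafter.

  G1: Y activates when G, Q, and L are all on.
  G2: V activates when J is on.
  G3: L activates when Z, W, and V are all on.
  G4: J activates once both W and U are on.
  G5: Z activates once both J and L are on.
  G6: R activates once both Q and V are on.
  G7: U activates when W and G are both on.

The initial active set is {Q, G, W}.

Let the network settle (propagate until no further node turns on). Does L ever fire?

L would need Z, W, and V (G3), but Z never turns on.

No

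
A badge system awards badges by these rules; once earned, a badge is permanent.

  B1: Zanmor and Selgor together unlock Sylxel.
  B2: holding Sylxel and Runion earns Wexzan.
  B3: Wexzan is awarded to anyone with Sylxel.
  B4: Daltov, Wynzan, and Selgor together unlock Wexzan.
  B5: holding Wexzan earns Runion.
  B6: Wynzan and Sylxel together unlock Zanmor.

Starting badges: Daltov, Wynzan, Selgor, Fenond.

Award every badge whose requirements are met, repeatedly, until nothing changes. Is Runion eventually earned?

Yes

With Daltov, Wynzan, and Selgor, Wexzan is earned (B4).
With Wexzan, Runion is earned (B5).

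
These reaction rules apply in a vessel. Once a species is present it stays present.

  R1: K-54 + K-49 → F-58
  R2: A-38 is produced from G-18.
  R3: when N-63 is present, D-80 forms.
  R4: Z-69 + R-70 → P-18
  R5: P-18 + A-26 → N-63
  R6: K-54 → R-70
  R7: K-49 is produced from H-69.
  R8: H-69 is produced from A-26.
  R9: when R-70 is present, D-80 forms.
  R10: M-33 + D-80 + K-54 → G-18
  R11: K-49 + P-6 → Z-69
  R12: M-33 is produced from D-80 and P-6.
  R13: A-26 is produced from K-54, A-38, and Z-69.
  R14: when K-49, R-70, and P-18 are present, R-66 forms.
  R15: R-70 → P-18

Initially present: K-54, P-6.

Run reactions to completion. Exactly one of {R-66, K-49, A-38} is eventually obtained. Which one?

K-54 present → R-70 forms (R6).
R-70 present → D-80 forms (R9).
D-80 and P-6 present → M-33 forms (R12).
M-33, D-80, and K-54 present → G-18 forms (R10).
G-18 present → A-38 forms (R2).
K-49 would need H-69 (R7), but H-69 never forms. R-66 would need K-49, R-70, and P-18 (R14), but K-49 never forms.

A-38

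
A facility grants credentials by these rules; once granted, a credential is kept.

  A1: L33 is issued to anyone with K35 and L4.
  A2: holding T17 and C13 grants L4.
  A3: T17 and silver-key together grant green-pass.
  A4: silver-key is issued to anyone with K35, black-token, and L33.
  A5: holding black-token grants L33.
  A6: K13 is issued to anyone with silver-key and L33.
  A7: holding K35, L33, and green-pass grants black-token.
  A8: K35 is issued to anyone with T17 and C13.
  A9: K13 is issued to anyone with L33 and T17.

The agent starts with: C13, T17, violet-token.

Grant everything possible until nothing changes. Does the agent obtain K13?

Yes

Holding T17 and C13 grants L4 (A2).
Holding T17 and C13 grants K35 (A8).
Holding K35 and L4 grants L33 (A1).
Holding L33 and T17 grants K13 (A9).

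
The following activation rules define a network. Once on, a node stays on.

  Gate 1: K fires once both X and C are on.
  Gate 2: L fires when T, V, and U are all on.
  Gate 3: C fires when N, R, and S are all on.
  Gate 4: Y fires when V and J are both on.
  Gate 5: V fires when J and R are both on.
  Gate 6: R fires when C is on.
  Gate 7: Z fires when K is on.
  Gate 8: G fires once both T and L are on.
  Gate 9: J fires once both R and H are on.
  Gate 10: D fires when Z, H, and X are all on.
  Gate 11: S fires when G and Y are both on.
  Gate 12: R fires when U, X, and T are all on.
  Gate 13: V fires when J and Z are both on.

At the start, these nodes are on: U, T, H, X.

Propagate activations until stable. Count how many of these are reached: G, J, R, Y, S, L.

6

U, X, and T are on, so R fires (Gate 12).
Gate 9: R and H on → J on.
Gate 5: J and R on → V on.
Gate 4: V and J on → Y on.
T, V, and U are on, so L fires (Gate 2).
T and L are on, so G fires (Gate 8).
Gate 11: G and Y on → S on.
G: reached.
J: reached.
R: reached.
Y: reached.
S: reached.
L: reached.
All 6 are reached.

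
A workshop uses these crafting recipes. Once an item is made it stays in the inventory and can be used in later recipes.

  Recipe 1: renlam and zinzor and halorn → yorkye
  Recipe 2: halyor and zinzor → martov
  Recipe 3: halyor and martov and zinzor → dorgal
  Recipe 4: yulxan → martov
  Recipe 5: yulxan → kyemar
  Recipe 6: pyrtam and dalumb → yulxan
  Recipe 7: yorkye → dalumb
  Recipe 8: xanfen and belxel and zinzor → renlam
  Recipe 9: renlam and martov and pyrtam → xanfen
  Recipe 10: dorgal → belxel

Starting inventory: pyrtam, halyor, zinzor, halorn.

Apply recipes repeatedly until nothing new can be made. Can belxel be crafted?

Using Recipe 2, halyor and zinzor make martov.
halyor and martov and zinzor → dorgal (Recipe 3).
dorgal → belxel (Recipe 10).

Yes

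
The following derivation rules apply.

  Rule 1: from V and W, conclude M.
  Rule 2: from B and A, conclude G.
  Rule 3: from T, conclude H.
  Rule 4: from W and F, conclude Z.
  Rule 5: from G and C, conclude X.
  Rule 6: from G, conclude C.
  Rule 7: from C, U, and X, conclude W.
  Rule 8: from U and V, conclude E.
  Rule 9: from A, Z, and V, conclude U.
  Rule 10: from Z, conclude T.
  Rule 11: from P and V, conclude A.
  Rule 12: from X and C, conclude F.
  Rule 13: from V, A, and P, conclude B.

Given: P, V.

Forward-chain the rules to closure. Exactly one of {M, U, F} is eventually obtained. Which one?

P and V hold, so A follows (Rule 11).
From V, A, and P, Rule 13 gives B.
B and A hold, so G follows (Rule 2).
From G, Rule 6 gives C.
G and C hold, so X follows (Rule 5).
X and C hold, so F follows (Rule 12).
M would need V and W (Rule 1), but W is never established. U would need A, Z, and V (Rule 9), but Z is never established.

F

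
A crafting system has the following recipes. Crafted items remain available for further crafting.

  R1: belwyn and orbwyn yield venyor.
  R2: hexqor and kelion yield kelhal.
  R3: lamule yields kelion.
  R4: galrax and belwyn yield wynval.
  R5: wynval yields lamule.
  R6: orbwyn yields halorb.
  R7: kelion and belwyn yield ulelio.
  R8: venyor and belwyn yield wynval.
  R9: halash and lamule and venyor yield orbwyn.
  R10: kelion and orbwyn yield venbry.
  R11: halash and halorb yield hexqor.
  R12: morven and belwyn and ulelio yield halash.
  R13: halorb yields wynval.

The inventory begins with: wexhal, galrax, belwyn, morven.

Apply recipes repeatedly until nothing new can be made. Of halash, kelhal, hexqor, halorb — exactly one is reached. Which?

halash

Using R4, galrax and belwyn make wynval.
wynval → lamule (R5).
Using R3, lamule makes kelion.
Using R7, kelion and belwyn make ulelio.
Using R12, morven, belwyn, and ulelio make halash.
kelhal would need hexqor and kelion (R2), but hexqor is never obtained. hexqor would need halash and halorb (R11), but halorb is never obtained. halorb would need orbwyn (R6), but orbwyn is never obtained.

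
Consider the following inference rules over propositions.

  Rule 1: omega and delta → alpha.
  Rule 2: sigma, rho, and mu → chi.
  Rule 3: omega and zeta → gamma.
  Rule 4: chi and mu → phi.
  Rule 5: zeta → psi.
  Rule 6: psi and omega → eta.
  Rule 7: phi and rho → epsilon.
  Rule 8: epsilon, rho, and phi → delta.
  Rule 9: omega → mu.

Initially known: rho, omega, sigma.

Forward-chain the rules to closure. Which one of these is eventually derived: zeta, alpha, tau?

alpha

omega holds, so mu follows (Rule 9).
From sigma, rho, and mu, Rule 2 gives chi.
From chi and mu, Rule 4 gives phi.
phi and rho hold, so epsilon follows (Rule 7).
epsilon, rho, and phi hold, so delta follows (Rule 8).
omega and delta hold, so alpha follows (Rule 1).
No rule produces zeta, and it is not given. No rule produces tau, and it is not given.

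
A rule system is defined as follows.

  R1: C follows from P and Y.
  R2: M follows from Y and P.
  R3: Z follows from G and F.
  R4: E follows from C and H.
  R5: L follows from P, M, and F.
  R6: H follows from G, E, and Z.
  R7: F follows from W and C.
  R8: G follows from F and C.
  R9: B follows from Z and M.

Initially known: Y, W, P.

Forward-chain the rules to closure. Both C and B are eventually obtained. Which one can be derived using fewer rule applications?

C

C: From P and Y, R1 gives C. [1 rule application]
B: P and Y hold, so C follows (R1). Y and P hold, so M follows (R2). From W and C, R7 gives F. From F and C, R8 gives G. From G and F, R3 gives Z. From Z and M, R9 gives B. [6 rule applications]
C needs fewer.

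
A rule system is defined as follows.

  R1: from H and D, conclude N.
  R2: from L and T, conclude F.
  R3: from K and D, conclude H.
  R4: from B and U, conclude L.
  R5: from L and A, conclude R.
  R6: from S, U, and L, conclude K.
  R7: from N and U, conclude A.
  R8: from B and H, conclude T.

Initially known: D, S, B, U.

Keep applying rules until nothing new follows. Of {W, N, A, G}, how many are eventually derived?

2

B and U hold, so L follows (R4).
From S, U, and L, R6 gives K.
K and D hold, so H follows (R3).
From H and D, R1 gives N.
N and U hold, so A follows (R7).
No rule produces W, and it is not given.
N: reached.
A: reached.
No rule produces G, and it is not given.
Reached: N and A — 2 of the 4.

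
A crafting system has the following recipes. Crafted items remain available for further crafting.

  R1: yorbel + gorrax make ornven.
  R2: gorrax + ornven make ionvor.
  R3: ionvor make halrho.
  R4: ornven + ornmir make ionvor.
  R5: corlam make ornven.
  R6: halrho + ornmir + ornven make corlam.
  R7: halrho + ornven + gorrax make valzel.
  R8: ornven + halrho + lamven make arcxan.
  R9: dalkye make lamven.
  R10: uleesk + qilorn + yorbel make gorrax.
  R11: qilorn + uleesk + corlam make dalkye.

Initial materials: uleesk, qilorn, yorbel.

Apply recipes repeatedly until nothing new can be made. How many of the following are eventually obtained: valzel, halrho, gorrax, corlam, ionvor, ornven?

Using R10, uleesk, qilorn, and yorbel make gorrax.
yorbel + gorrax → ornven (R1).
Using R2, gorrax and ornven make ionvor.
ionvor → halrho (R3).
halrho + ornven + gorrax → valzel (R7).
valzel: reached.
halrho: reached.
gorrax: reached.
corlam would need halrho, ornmir, and ornven (R6), but ornmir is never obtained.
ionvor: reached.
ornven: reached.
Reached: valzel, halrho, gorrax, ionvor, and ornven — 5 of the 6.

5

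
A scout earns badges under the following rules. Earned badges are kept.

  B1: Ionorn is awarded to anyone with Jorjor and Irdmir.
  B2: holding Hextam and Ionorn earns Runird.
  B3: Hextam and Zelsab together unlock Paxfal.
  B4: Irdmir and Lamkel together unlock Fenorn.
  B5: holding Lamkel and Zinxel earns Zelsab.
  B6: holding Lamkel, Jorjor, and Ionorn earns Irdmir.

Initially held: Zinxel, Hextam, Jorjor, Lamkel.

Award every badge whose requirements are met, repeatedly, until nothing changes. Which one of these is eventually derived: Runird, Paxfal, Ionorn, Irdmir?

Paxfal

With Lamkel and Zinxel, Zelsab is earned (B5).
With Hextam and Zelsab, Paxfal is earned (B3).
Ionorn would need Jorjor and Irdmir (B1), but Irdmir is never earned. Runird would need Hextam and Ionorn (B2), but Ionorn is never earned. Irdmir would need Lamkel, Jorjor, and Ionorn (B6), but Ionorn is never earned.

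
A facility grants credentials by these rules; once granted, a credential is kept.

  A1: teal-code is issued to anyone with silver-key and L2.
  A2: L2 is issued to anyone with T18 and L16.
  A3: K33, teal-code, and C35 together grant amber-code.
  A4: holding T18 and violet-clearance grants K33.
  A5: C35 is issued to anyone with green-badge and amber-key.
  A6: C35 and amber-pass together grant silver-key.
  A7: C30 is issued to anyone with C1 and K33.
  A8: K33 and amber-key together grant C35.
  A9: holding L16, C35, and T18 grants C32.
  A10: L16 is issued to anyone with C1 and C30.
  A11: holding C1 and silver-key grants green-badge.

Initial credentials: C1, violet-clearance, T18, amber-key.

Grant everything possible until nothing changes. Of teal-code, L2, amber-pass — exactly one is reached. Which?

L2

Holding T18 and violet-clearance grants K33 (A4).
Holding C1 and K33 grants C30 (A7).
Holding C1 and C30 grants L16 (A10).
Holding T18 and L16 grants L2 (A2).
No rule produces amber-pass, and it is not given. teal-code would need silver-key and L2 (A1), but silver-key is never granted.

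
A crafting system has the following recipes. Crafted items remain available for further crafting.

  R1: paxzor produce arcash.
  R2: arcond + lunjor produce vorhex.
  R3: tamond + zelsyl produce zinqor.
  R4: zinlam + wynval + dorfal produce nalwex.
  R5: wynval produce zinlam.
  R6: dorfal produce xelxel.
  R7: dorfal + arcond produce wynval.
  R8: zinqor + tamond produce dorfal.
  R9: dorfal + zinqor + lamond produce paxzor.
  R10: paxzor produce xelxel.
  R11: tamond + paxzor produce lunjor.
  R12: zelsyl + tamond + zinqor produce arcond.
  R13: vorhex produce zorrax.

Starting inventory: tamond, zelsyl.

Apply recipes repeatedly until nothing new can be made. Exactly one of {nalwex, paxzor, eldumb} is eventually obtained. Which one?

Using R3, tamond and zelsyl make zinqor.
zelsyl + tamond + zinqor → arcond (R12).
zinqor + tamond → dorfal (R8).
dorfal + arcond → wynval (R7).
wynval → zinlam (R5).
Using R4, zinlam, wynval, and dorfal make nalwex.
No rule produces eldumb, and it is not given. paxzor would need dorfal, zinqor, and lamond (R9), but lamond is never obtained.

nalwex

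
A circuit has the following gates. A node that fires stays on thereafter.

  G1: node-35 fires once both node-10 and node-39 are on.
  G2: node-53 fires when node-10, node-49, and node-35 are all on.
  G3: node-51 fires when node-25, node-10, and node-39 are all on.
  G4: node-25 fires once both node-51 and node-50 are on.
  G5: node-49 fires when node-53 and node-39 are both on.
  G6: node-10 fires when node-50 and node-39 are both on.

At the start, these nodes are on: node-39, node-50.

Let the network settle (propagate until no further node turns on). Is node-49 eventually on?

No

node-49 would need node-53 and node-39 (G5), but node-53 never turns on.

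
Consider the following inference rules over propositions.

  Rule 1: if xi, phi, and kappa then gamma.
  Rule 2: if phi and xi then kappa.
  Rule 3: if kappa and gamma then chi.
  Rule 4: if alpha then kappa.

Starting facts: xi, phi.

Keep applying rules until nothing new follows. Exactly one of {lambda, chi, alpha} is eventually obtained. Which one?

chi

From phi and xi, Rule 2 gives kappa.
xi, phi, and kappa hold, so gamma follows (Rule 1).
From kappa and gamma, Rule 3 gives chi.
No rule produces lambda, and it is not given. No rule produces alpha, and it is not given.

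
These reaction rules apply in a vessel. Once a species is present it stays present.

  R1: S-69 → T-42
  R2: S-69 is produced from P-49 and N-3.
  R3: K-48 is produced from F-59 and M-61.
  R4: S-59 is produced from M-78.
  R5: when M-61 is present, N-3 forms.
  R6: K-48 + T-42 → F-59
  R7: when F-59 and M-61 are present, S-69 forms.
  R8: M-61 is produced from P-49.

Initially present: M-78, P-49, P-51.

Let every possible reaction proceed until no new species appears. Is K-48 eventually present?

K-48 would need F-59 and M-61 (R3), but F-59 never forms.

No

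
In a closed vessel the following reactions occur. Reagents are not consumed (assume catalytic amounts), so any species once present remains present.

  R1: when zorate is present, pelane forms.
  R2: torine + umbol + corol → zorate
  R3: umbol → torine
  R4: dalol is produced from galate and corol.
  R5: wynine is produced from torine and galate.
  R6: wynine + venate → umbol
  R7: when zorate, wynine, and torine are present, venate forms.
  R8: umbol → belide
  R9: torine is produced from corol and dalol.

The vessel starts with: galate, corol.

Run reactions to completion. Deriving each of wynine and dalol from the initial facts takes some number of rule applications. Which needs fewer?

dalol

dalol: galate and corol present → dalol forms (R4). [1 rule application]
wynine: galate and corol present → dalol forms (R4). corol and dalol present → torine forms (R9). torine and galate present → wynine forms (R5). [3 rule applications]
dalol needs fewer.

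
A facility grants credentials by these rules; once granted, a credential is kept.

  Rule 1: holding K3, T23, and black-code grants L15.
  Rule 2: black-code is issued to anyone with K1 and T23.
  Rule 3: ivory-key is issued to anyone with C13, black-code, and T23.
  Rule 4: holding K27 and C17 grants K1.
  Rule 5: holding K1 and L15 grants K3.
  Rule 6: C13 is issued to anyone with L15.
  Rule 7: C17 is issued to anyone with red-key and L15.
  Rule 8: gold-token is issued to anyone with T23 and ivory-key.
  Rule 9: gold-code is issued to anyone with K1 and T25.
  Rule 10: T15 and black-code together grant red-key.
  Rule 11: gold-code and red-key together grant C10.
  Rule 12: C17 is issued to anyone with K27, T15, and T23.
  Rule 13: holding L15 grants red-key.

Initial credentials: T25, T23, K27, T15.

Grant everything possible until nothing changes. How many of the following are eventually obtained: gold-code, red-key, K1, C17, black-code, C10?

6

Holding K27, T15, and T23 grants C17 (Rule 12).
Holding K27 and C17 grants K1 (Rule 4).
Holding K1 and T23 grants black-code (Rule 2).
Holding K1 and T25 grants gold-code (Rule 9).
Holding T15 and black-code grants red-key (Rule 10).
Holding gold-code and red-key grants C10 (Rule 11).
gold-code: reached.
red-key: reached.
K1: reached.
C17: reached.
black-code: reached.
C10: reached.
All 6 are reached.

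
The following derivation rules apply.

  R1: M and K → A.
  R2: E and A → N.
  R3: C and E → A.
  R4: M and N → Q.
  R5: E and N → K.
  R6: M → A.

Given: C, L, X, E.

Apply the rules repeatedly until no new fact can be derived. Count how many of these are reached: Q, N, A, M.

From C and E, R3 gives A.
From E and A, R2 gives N.
Q would need M and N (R4), but M is never established.
N: reached.
A: reached.
No rule produces M, and it is not given.
Reached: N and A — 2 of the 4.

2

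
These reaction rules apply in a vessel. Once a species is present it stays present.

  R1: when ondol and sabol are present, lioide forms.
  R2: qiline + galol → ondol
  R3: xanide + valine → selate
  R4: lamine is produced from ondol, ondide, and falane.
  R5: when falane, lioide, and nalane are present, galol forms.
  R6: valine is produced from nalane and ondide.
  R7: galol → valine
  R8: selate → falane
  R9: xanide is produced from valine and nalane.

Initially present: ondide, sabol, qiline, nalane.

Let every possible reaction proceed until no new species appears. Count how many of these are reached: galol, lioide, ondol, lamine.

galol would need falane, lioide, and nalane (R5), but lioide never forms.
lioide would need ondol and sabol (R1), but ondol never forms.
ondol would need qiline and galol (R2), but galol never forms.
lamine would need ondol, ondide, and falane (R4), but ondol never forms.
None of the 4 are reached.

0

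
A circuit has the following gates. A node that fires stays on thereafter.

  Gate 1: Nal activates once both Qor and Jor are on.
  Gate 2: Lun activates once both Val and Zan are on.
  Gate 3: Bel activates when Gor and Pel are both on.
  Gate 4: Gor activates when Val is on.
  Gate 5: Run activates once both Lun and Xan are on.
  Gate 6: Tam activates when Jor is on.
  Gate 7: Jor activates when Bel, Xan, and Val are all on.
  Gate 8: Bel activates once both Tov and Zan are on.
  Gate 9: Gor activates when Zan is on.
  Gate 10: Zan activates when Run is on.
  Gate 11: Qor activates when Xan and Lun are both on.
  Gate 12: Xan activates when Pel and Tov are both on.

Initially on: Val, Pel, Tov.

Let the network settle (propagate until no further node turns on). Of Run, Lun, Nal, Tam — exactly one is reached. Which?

Gate 12: Pel and Tov on → Xan on.
Gate 4: Val on → Gor on.
Gor and Pel are on, so Bel activates (Gate 3).
Gate 7: Bel, Xan, and Val on → Jor on.
Jor is on, so Tam activates (Gate 6).
Lun would need Val and Zan (Gate 2), but Zan never turns on. Nal would need Qor and Jor (Gate 1), but Qor never turns on. Run would need Lun and Xan (Gate 5), but Lun never turns on.

Tam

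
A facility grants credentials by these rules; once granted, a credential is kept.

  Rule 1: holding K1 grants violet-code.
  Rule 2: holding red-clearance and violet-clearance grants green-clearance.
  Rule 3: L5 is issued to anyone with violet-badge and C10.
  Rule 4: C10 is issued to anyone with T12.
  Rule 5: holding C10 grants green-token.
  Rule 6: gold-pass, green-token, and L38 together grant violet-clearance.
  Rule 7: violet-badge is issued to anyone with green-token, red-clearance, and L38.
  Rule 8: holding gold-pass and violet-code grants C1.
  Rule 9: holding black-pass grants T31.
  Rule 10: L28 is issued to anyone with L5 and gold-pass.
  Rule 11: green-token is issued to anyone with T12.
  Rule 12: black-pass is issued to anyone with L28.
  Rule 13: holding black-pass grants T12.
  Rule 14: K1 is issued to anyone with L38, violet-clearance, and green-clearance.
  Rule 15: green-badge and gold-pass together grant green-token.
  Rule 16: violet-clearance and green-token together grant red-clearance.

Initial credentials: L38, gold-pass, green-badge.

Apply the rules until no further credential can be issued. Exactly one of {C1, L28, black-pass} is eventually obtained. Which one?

C1

Holding green-badge and gold-pass grants green-token (Rule 15).
Holding gold-pass, green-token, and L38 grants violet-clearance (Rule 6).
Holding violet-clearance and green-token grants red-clearance (Rule 16).
Holding red-clearance and violet-clearance grants green-clearance (Rule 2).
Holding L38, violet-clearance, and green-clearance grants K1 (Rule 14).
Holding K1 grants violet-code (Rule 1).
Holding gold-pass and violet-code grants C1 (Rule 8).
L28 would need L5 and gold-pass (Rule 10), but L5 is never granted. black-pass would need L28 (Rule 12), but L28 is never granted.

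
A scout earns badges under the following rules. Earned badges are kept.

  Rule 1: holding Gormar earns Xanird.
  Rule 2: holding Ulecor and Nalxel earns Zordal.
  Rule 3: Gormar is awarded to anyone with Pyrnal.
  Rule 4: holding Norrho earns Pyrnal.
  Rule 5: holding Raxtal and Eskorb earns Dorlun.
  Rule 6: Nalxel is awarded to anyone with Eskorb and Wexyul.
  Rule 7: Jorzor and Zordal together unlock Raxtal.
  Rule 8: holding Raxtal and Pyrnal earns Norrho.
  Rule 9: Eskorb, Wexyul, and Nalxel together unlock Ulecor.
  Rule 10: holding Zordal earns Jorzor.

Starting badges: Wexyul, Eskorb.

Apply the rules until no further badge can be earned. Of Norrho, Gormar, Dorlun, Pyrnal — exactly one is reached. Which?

Dorlun

With Eskorb and Wexyul, Nalxel is earned (Rule 6).
With Eskorb, Wexyul, and Nalxel, Ulecor is earned (Rule 9).
With Ulecor and Nalxel, Zordal is earned (Rule 2).
With Zordal, Jorzor is earned (Rule 10).
With Jorzor and Zordal, Raxtal is earned (Rule 7).
With Raxtal and Eskorb, Dorlun is earned (Rule 5).
Gormar would need Pyrnal (Rule 3), but Pyrnal is never earned. Norrho would need Raxtal and Pyrnal (Rule 8), but Pyrnal is never earned. Pyrnal would need Norrho (Rule 4), but Norrho is never earned.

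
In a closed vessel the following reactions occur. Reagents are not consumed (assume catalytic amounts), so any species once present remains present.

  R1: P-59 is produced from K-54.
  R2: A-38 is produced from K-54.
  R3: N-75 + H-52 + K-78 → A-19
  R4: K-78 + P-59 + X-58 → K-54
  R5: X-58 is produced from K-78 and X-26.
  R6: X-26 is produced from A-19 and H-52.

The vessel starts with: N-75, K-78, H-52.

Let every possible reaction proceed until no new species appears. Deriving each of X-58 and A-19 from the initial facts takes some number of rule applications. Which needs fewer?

A-19: N-75, H-52, and K-78 present → A-19 forms (R3). [1 rule application]
X-58: N-75, H-52, and K-78 present → A-19 forms (R3). A-19 and H-52 present → X-26 forms (R6). K-78 and X-26 present → X-58 forms (R5). [3 rule applications]
A-19 needs fewer.

A-19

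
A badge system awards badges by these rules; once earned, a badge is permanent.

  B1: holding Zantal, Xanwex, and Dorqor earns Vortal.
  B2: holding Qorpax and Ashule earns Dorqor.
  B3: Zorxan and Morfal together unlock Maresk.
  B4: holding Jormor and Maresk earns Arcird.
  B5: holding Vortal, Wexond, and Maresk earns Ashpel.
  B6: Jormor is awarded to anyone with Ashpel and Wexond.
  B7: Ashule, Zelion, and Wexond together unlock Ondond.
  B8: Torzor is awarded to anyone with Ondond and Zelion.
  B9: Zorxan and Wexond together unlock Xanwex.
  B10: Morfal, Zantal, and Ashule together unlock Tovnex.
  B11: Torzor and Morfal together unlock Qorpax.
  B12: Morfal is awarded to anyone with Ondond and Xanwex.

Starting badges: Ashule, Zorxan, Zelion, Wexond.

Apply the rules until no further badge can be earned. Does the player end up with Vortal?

No

Vortal would need Zantal, Xanwex, and Dorqor (B1), but Zantal is never earned.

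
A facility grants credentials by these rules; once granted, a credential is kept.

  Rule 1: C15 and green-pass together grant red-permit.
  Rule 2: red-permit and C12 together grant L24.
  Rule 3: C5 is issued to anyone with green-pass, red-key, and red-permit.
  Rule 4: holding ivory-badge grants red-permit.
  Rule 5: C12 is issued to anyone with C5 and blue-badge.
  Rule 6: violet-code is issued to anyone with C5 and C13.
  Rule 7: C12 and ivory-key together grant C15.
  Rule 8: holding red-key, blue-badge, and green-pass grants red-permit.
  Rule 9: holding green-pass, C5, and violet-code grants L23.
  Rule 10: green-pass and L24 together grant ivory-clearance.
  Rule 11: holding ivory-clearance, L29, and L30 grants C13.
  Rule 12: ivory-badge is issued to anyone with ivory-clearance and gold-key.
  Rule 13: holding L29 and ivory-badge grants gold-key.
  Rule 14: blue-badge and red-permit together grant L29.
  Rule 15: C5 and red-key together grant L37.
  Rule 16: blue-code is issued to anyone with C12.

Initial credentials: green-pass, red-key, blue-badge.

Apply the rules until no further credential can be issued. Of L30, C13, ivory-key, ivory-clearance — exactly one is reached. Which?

ivory-clearance

Holding red-key, blue-badge, and green-pass grants red-permit (Rule 8).
Holding green-pass, red-key, and red-permit grants C5 (Rule 3).
Holding C5 and blue-badge grants C12 (Rule 5).
Holding red-permit and C12 grants L24 (Rule 2).
Holding green-pass and L24 grants ivory-clearance (Rule 10).
C13 would need ivory-clearance, L29, and L30 (Rule 11), but L30 is never granted. No rule produces L30, and it is not given. No rule produces ivory-key, and it is not given.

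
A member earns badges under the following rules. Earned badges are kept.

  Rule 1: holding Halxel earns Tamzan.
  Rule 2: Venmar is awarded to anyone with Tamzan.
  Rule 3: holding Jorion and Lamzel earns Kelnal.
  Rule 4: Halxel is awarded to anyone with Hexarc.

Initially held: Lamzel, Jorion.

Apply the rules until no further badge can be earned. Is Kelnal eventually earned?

Yes

With Jorion and Lamzel, Kelnal is earned (Rule 3).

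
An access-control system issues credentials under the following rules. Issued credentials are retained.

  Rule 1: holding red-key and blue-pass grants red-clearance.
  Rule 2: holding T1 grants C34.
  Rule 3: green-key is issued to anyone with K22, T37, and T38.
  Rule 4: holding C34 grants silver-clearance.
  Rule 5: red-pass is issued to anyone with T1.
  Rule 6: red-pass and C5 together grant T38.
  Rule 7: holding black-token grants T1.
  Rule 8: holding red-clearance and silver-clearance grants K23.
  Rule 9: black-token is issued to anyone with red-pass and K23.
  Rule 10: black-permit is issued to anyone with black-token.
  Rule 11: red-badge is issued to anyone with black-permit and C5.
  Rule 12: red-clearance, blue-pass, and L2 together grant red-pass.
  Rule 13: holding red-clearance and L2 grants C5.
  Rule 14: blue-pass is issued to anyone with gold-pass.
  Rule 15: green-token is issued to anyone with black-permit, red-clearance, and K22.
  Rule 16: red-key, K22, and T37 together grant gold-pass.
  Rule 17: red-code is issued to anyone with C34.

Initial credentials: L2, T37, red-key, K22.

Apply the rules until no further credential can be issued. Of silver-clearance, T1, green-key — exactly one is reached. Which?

green-key

Holding red-key, K22, and T37 grants gold-pass (Rule 16).
Holding gold-pass grants blue-pass (Rule 14).
Holding red-key and blue-pass grants red-clearance (Rule 1).
Holding red-clearance, blue-pass, and L2 grants red-pass (Rule 12).
Holding red-clearance and L2 grants C5 (Rule 13).
Holding red-pass and C5 grants T38 (Rule 6).
Holding K22, T37, and T38 grants green-key (Rule 3).
T1 would need black-token (Rule 7), but black-token is never granted. silver-clearance would need C34 (Rule 4), but C34 is never granted.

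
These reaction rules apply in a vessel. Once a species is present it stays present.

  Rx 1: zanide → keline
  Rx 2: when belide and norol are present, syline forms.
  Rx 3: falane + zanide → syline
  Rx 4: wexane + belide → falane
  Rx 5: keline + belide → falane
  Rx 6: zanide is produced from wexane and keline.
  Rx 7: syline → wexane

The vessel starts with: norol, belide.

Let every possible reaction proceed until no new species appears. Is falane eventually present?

Yes

belide and norol present → syline forms (Rx 2).
syline present → wexane forms (Rx 7).
wexane and belide present → falane forms (Rx 4).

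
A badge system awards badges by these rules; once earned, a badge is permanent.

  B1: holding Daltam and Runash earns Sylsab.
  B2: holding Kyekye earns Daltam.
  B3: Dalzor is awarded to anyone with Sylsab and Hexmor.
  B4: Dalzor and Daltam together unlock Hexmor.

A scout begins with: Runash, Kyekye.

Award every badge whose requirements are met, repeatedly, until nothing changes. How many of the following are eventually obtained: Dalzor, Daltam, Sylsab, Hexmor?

2

With Kyekye, Daltam is earned (B2).
With Daltam and Runash, Sylsab is earned (B1).
Dalzor would need Sylsab and Hexmor (B3), but Hexmor is never earned.
Daltam: reached.
Sylsab: reached.
Hexmor would need Dalzor and Daltam (B4), but Dalzor is never earned.
Reached: Daltam and Sylsab — 2 of the 4.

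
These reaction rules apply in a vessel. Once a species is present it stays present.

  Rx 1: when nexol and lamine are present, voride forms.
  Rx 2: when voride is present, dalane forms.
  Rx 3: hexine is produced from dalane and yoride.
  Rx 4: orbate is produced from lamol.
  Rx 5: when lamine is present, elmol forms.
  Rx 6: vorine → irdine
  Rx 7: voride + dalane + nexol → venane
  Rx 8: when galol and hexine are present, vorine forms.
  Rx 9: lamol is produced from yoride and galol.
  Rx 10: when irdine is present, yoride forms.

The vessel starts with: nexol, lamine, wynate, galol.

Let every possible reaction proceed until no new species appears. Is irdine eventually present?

irdine would need vorine (Rx 6), but vorine never forms.

No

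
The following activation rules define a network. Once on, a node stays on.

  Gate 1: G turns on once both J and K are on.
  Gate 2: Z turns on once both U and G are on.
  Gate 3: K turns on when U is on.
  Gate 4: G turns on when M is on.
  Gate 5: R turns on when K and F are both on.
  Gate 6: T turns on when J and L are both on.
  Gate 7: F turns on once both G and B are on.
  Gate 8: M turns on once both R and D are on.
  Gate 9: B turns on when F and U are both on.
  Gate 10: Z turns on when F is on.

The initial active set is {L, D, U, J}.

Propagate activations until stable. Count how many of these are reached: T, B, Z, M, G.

Gate 6: J and L on → T on.
Gate 3: U on → K on.
Gate 1: J and K on → G on.
U and G are on, so Z turns on (Gate 2).
T: reached.
B would need F and U (Gate 9), but F never turns on.
Z: reached.
M would need R and D (Gate 8), but R never turns on.
G: reached.
Reached: T, Z, and G — 3 of the 5.

3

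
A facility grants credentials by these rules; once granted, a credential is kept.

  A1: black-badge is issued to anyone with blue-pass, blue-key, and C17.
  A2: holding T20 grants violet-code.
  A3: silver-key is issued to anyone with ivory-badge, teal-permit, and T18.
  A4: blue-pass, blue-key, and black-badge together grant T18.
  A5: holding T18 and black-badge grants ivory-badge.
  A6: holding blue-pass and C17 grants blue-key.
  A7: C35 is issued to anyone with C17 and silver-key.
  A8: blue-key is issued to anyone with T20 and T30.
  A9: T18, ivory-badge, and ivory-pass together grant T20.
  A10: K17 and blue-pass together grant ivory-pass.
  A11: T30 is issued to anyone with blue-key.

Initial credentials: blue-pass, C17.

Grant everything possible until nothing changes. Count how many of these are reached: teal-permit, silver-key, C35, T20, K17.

0

No rule produces teal-permit, and it is not given.
silver-key would need ivory-badge, teal-permit, and T18 (A3), but teal-permit is never granted.
C35 would need C17 and silver-key (A7), but silver-key is never granted.
T20 would need T18, ivory-badge, and ivory-pass (A9), but ivory-pass is never granted.
No rule produces K17, and it is not given.
None of the 5 are reached.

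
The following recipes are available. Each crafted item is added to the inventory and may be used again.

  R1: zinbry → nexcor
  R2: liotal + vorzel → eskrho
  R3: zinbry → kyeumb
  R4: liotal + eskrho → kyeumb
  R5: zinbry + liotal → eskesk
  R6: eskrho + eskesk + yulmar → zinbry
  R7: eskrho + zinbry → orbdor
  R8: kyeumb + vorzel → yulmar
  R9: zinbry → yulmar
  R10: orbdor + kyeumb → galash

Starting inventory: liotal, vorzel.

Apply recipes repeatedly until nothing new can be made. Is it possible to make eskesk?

No

eskesk would need zinbry and liotal (R5), but zinbry is never obtained.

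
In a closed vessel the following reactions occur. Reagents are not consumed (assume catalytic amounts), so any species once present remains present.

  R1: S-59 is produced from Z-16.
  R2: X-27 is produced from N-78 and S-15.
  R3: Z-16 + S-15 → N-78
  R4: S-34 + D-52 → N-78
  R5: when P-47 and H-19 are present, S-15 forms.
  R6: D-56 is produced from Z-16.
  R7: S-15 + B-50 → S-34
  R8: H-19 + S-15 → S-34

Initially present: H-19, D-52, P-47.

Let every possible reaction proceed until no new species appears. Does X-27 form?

Yes

P-47 and H-19 present → S-15 forms (R5).
H-19 and S-15 present → S-34 forms (R8).
S-34 and D-52 present → N-78 forms (R4).
N-78 and S-15 present → X-27 forms (R2).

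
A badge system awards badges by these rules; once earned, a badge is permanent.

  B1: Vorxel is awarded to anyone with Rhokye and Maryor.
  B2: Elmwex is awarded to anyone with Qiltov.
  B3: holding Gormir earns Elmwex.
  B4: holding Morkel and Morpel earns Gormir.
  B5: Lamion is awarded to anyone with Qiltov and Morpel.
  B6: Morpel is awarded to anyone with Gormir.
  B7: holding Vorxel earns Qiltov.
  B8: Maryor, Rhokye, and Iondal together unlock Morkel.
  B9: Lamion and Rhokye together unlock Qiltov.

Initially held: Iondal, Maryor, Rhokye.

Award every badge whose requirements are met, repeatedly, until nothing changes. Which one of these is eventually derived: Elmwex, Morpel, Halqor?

Elmwex

With Rhokye and Maryor, Vorxel is earned (B1).
With Vorxel, Qiltov is earned (B7).
With Qiltov, Elmwex is earned (B2).
Morpel would need Gormir (B6), but Gormir is never earned. No rule produces Halqor, and it is not given.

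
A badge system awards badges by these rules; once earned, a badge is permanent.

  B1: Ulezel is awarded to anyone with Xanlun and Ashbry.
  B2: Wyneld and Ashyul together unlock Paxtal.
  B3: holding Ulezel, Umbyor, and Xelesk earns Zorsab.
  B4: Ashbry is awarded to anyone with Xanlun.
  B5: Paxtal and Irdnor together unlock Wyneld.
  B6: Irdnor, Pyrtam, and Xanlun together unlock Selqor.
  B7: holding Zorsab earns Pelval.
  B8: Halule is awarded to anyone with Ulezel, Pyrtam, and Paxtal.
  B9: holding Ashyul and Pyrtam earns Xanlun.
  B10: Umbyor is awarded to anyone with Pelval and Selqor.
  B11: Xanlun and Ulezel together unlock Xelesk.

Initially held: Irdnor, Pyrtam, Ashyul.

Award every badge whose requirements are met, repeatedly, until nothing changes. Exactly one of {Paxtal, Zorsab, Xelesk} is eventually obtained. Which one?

With Ashyul and Pyrtam, Xanlun is earned (B9).
With Xanlun, Ashbry is earned (B4).
With Xanlun and Ashbry, Ulezel is earned (B1).
With Xanlun and Ulezel, Xelesk is earned (B11).
Paxtal would need Wyneld and Ashyul (B2), but Wyneld is never earned. Zorsab would need Ulezel, Umbyor, and Xelesk (B3), but Umbyor is never earned.

Xelesk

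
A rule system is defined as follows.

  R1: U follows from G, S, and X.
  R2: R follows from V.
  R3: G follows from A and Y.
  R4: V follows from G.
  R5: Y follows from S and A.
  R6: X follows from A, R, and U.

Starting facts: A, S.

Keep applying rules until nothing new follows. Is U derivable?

U would need G, S, and X (R1), but X is never established.

No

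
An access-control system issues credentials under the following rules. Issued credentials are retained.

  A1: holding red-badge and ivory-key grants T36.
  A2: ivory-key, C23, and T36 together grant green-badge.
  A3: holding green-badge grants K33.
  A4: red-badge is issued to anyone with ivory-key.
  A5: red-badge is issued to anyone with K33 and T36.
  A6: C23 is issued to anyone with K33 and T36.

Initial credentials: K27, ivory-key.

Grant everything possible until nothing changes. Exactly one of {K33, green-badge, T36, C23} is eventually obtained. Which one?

T36

Holding ivory-key grants red-badge (A4).
Holding red-badge and ivory-key grants T36 (A1).
C23 would need K33 and T36 (A6), but K33 is never granted. green-badge would need ivory-key, C23, and T36 (A2), but C23 is never granted. K33 would need green-badge (A3), but green-badge is never granted.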